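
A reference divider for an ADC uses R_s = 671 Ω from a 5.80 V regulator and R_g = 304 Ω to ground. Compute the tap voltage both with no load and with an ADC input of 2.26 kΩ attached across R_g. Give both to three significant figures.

Open-circuit: V = 5.80 × 304/(671 + 304) = 1.81 V.
With the load, R_g becomes R_g‖R_L = 268.0 Ω, so V = 5.80 × 268.0/939.0 = 1.66 V.

Unloaded: 1.81 V; loaded: 1.66 V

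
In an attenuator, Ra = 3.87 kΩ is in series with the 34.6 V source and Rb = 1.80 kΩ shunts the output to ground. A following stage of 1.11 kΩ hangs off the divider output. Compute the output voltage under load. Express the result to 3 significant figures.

V_out ≈ 5.21 V

The load sits in parallel with Rb: Rb‖R_L = (1.80 × 1.11) / (1.80 + 1.11) = 0.6866 kΩ.
V_out = 34.6 × 0.6866 / (3.87 + 0.6866) = 34.6 × 0.6866/4.557 = 5.21 V.
(Unloaded it would have been 11.0 V.)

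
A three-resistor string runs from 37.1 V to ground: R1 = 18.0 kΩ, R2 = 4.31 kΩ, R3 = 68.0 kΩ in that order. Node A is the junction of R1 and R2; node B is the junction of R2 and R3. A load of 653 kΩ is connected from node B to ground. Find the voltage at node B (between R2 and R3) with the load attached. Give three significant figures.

V ≈ 27.2 V

At node B, R3 is in parallel with the load: R3‖R_L = 61.59 kΩ.
Below node A the resistance is R2 + (R3‖R_L) = 65.90 kΩ, so V_A = 37.1 × 65.90/83.90 = 29.14 V.
Then V_B = V_A × (R3‖R_L)/(R2 + R3‖R_L) = 29.14 × 61.59/65.90 = 27.2 V.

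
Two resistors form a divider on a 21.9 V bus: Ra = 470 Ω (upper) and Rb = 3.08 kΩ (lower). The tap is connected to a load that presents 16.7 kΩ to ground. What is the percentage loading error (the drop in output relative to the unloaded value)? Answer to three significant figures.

2.38 %

The divider's output (Thévenin) resistance is Ra‖Rb = 407.8 Ω.
Fractional drop under load = R_th/(R_th + R_L) = 407.8 / (407.8 + 16700) = 0.02384.
So the output falls by 2.38 %.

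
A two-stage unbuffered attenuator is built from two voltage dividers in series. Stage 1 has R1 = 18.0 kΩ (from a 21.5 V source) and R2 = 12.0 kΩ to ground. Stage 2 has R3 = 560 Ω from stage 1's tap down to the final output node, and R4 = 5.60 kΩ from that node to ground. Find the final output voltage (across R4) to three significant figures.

V_out ≈ 3.60 V

Stage 2 presents R3+R4 = 6160 Ω as a load on stage 1's tap.
Stage 1's lower leg becomes R2‖(R3+R4) = 4070 Ω, so V_mid = 21.5 × 4070/22070 = 3.965 V.
Stage 2 is itself unloaded: V_out = V_mid × R4/(R3+R4) = 3.965 × 5600/6160 = 3.60 V.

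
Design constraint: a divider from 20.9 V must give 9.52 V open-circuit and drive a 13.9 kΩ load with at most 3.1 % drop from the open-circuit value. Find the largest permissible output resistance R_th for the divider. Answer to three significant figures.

R_th ≤ 445 Ω

Loading drop = R_th/(R_th + R_L) ≤ 0.0310, so R_th ≤ R_L · ε/(1−ε) = 13.9 kΩ × 0.0310/0.9690 = 445 Ω.
(Any R1, R2 with R2/(R1+R2) = 0.456 and R1‖R2 ≤ 445 Ω will meet the spec.)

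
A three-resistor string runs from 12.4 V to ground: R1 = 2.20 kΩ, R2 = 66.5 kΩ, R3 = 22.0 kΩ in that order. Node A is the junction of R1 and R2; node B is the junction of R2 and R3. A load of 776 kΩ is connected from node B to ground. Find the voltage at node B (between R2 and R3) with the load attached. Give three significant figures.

V ≈ 2.94 V

At node B, R3 is in parallel with the load: R3‖R_L = 21.39 kΩ.
Below node A the resistance is R2 + (R3‖R_L) = 87.89 kΩ, so V_A = 12.4 × 87.89/90.09 = 12.10 V.
Then V_B = V_A × (R3‖R_L)/(R2 + R3‖R_L) = 12.10 × 21.39/87.89 = 2.94 V.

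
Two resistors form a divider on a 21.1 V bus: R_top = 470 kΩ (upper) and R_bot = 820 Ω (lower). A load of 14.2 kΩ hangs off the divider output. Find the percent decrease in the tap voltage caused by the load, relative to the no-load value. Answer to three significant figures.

The divider's output (Thévenin) resistance is R_top‖R_bot = 818.6 Ω.
Fractional drop under load = R_th/(R_th + R_L) = 818.6 / (818.6 + 14200) = 0.05450.
So the output falls by 5.45 %.

5.45 %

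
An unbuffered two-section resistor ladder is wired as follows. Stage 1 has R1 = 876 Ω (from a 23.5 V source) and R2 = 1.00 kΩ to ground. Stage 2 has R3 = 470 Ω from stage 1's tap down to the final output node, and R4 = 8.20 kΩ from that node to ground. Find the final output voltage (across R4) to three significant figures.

Stage 2 presents R3+R4 = 8670 Ω as a load on stage 1's tap.
Stage 1's lower leg becomes R2‖(R3+R4) = 896.6 Ω, so V_mid = 23.5 × 896.6/1773 = 11.89 V.
Stage 2 is itself unloaded: V_out = V_mid × R4/(R3+R4) = 11.89 × 8200/8670 = 11.2 V.

V_out ≈ 11.2 V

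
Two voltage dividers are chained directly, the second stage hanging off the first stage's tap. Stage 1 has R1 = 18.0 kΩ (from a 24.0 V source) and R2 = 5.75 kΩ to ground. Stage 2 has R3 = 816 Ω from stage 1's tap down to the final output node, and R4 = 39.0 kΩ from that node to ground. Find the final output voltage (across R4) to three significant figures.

V_out ≈ 5.13 V

Stage 2 presents R3+R4 = 39820 Ω as a load on stage 1's tap.
Stage 1's lower leg becomes R2‖(R3+R4) = 5024 Ω, so V_mid = 24.0 × 5024/23020 = 5.237 V.
Stage 2 is itself unloaded: V_out = V_mid × R4/(R3+R4) = 5.237 × 39000/39820 = 5.13 V.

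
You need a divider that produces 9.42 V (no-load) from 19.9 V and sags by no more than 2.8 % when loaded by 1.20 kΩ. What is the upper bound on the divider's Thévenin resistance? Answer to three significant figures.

R_th ≤ 34.6 Ω

Loading drop = R_th/(R_th + R_L) ≤ 0.0280, so R_th ≤ R_L · ε/(1−ε) = 1.20 kΩ × 0.0280/0.9720 = 34.6 Ω.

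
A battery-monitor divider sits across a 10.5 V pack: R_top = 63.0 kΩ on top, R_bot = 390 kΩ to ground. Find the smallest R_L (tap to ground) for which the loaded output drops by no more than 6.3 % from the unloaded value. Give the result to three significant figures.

R_L(min) ≈ 807 kΩ

Output resistance R_th = R_top‖R_bot = (63.0 × 390)/453.0 = 54.24 kΩ.
The fractional drop is R_th/(R_th + R_L); requiring this ≤ 0.0630 gives R_L ≥ R_th(1/0.0630 − 1) = 54.24 × 14.87 = 807 kΩ.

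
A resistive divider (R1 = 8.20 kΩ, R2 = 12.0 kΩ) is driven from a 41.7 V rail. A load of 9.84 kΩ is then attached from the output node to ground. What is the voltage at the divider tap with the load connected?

V_out ≈ 16.6 V

The load sits in parallel with R2: R2‖R_L = (12.0 × 9.84) / (12.0 + 9.84) = 5.407 kΩ.
V_out = 41.7 × 5.407 / (8.20 + 5.407) = 41.7 × 5.407/13.61 = 16.6 V.
(Unloaded it would have been 24.8 V.)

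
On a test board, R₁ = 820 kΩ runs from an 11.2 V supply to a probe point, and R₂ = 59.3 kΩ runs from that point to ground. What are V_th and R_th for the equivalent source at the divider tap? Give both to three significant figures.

V_th is the open-circuit tap voltage: 11.2 × 59.3/(820 + 59.3) = 0.755 V.
With the supply zeroed, R₁ and R₂ appear in parallel from the tap: R_th = R₁‖R₂ = (820 × 59.3)/879.3 = 55.3 kΩ.

V_th = 0.755 V, R_th = 55.3 kΩ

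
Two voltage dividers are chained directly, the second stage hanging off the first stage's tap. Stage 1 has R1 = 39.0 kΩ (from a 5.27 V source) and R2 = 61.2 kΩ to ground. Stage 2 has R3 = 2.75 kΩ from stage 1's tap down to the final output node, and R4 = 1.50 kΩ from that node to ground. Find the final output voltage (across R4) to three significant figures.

Stage 2 presents R3+R4 = 4.250 kΩ as a load on stage 1's tap.
Stage 1's lower leg becomes R2‖(R3+R4) = 3.974 kΩ, so V_mid = 5.27 × 3.974/42.97 = 0.4873 V.
Stage 2 is itself unloaded: V_out = V_mid × R4/(R3+R4) = 0.4873 × 1.50/4.250 = 0.172 V.

V_out ≈ 0.172 V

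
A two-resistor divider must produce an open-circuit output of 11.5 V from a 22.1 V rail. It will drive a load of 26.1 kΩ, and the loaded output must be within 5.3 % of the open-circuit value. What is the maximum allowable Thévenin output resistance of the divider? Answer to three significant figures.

Loading drop = R_th/(R_th + R_L) ≤ 0.0530, so R_th ≤ R_L · ε/(1−ε) = 26.1 kΩ × 0.0530/0.9470 = 1.46 kΩ.
(Any R1, R2 with R2/(R1+R2) = 0.520 and R1‖R2 ≤ 1.46 kΩ will meet the spec.)

R_th ≤ 1.46 kΩ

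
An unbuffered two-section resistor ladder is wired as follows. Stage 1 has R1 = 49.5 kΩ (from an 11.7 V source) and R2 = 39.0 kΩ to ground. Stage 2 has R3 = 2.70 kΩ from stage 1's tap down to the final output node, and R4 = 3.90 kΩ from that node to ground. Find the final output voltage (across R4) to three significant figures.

Stage 2 presents R3+R4 = 6.600 kΩ as a load on stage 1's tap.
Stage 1's lower leg becomes R2‖(R3+R4) = 5.645 kΩ, so V_mid = 11.7 × 5.645/55.14 = 1.198 V.
Stage 2 is itself unloaded: V_out = V_mid × R4/(R3+R4) = 1.198 × 3.90/6.600 = 0.708 V.

V_out ≈ 0.708 V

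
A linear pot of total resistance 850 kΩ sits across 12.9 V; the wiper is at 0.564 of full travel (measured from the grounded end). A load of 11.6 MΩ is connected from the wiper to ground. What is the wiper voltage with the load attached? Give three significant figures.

The wiper splits the pot into (1−α)R = 370.6 kΩ above and αR = 479.4 kΩ below.
Lower section ‖ load = 460.4 kΩ.
V_wiper = 12.9 × 460.4/(370.6 + 460.4) = 7.15 V.

V ≈ 7.15 V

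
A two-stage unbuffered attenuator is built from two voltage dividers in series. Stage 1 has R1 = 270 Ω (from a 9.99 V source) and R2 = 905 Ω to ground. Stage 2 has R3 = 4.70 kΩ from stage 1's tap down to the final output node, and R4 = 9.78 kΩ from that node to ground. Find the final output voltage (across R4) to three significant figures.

Stage 2 presents R3+R4 = 14480 Ω as a load on stage 1's tap.
Stage 1's lower leg becomes R2‖(R3+R4) = 851.8 Ω, so V_mid = 9.99 × 851.8/1122 = 7.585 V.
Stage 2 is itself unloaded: V_out = V_mid × R4/(R3+R4) = 7.585 × 9780/14480 = 5.12 V.

V_out ≈ 5.12 V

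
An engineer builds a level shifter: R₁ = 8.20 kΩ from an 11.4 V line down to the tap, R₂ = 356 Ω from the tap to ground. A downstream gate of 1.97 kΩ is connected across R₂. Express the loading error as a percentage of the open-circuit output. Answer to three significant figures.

The divider's output (Thévenin) resistance is R₁‖R₂ = 341.2 Ω.
Fractional drop under load = R_th/(R_th + R_L) = 341.2 / (341.2 + 1970) = 0.1476.
So the output falls by 14.8 %.

14.8 %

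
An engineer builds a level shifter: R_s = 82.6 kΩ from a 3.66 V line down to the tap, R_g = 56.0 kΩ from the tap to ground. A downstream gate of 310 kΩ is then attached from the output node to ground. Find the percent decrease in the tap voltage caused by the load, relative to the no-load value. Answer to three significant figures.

9.72 %

Unloaded V = 3.66 × 56.0/138.6 = 1.4788 V.
Loaded: R_g‖R_L = 47.43 kΩ, giving V = 3.66 × 47.43/130.0 = 1.3351 V.
Drop = (1.4788 − 1.3351) / 1.4788 = 9.72 %.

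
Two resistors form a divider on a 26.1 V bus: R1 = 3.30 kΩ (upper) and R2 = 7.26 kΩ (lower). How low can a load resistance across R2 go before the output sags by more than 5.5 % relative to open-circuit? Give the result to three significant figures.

Output resistance R_th = R1‖R2 = (3.30 × 7.26)/10.56 = 2.269 kΩ.
The fractional drop is R_th/(R_th + R_L); requiring this ≤ 0.0550 gives R_L ≥ R_th(1/0.0550 − 1) = 2.269 × 17.18 = 39.0 kΩ.

R_L(min) ≈ 39.0 kΩ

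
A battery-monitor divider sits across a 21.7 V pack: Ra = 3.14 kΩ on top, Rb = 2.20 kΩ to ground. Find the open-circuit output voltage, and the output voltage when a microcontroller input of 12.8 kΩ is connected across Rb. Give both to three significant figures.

Open-circuit: V = 21.7 × 2.20/(3.14 + 2.20) = 8.94 V.
With the load, Rb becomes Rb‖R_L = 1.877 kΩ, so V = 21.7 × 1.877/5.017 = 8.12 V.

Unloaded: 8.94 V; loaded: 8.12 V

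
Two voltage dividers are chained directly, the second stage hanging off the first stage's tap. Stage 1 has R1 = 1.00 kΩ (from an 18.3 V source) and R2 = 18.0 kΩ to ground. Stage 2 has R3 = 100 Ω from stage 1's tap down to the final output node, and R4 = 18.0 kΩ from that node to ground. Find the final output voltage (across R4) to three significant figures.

Stage 2 presents R3+R4 = 18100 Ω as a load on stage 1's tap.
Stage 1's lower leg becomes R2‖(R3+R4) = 9025 Ω, so V_mid = 18.3 × 9025/10020 = 16.47 V.
Stage 2 is itself unloaded: V_out = V_mid × R4/(R3+R4) = 16.47 × 18000/18100 = 16.4 V.

V_out ≈ 16.4 V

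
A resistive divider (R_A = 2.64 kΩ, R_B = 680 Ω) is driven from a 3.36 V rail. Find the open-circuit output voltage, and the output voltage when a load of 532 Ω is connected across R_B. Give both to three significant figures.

Open-circuit: V = 3.36 × 680/(2640 + 680) = 0.688 V.
With the load, R_B becomes R_B‖R_L = 298.5 Ω, so V = 3.36 × 298.5/2938 = 0.341 V.

Unloaded: 0.688 V; loaded: 0.341 V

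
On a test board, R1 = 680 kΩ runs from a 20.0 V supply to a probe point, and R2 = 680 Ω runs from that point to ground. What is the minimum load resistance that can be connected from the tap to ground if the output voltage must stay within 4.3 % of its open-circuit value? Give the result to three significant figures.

Output resistance R_th = R1‖R2 = (680000 × 680)/680700 = 679.3 Ω.
The fractional drop is R_th/(R_th + R_L); requiring this ≤ 0.0430 gives R_L ≥ R_th(1/0.0430 − 1) = 679.3 × 22.26 = 15.1 kΩ.

R_L(min) ≈ 15.1 kΩ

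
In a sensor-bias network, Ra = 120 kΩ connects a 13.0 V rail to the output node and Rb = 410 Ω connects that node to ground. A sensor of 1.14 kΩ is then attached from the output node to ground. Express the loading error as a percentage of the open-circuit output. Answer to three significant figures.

Unloaded V = 13.0 × 410/120400 = 0.04427 V.
Loaded: Rb‖R_L = 301.5 Ω, giving V = 13.0 × 301.5/120300 = 0.03259 V.
Drop = (0.04427 − 0.03259) / 0.04427 = 26.4 %.

26.4 %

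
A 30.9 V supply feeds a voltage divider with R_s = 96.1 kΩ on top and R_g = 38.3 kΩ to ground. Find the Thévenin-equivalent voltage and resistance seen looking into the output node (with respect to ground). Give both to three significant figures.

V_th = 8.81 V, R_th = 27.4 kΩ

V_th is the open-circuit tap voltage: 30.9 × 38.3/(96.1 + 38.3) = 8.81 V.
With the supply zeroed, R_s and R_g appear in parallel from the tap: R_th = R_s‖R_g = (96.1 × 38.3)/134.4 = 27.4 kΩ.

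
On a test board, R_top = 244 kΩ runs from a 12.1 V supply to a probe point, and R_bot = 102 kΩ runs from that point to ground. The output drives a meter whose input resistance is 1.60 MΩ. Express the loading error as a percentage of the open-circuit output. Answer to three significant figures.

The divider's output (Thévenin) resistance is R_top‖R_bot = 71.93 kΩ.
Fractional drop under load = R_th/(R_th + R_L) = 71.93 / (71.93 + 1600) = 0.04302.
So the output falls by 4.30 %.

4.30 %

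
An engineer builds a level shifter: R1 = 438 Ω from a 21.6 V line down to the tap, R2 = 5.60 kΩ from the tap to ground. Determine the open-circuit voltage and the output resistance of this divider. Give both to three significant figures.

V_th is the open-circuit tap voltage: 21.6 × 5600/(438 + 5600) = 20.0 V.
With the supply zeroed, R1 and R2 appear in parallel from the tap: R_th = R1‖R2 = (438 × 5600)/6038 = 406 Ω.

V_th = 20.0 V, R_th = 406 Ω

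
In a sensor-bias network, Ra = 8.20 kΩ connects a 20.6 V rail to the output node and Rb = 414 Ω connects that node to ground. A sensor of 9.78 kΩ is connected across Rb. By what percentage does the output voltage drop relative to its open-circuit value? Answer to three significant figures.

3.87 %

The divider's output (Thévenin) resistance is Ra‖Rb = 394.1 Ω.
Fractional drop under load = R_th/(R_th + R_L) = 394.1 / (394.1 + 9780) = 0.03874.
So the output falls by 3.87 %.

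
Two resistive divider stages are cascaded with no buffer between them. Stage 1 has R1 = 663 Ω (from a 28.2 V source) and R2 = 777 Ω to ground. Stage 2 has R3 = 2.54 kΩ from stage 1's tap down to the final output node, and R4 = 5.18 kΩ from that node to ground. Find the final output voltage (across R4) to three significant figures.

Stage 2 presents R3+R4 = 7720 Ω as a load on stage 1's tap.
Stage 1's lower leg becomes R2‖(R3+R4) = 705.9 Ω, so V_mid = 28.2 × 705.9/1369 = 14.54 V.
Stage 2 is itself unloaded: V_out = V_mid × R4/(R3+R4) = 14.54 × 5180/7720 = 9.76 V.

V_out ≈ 9.76 V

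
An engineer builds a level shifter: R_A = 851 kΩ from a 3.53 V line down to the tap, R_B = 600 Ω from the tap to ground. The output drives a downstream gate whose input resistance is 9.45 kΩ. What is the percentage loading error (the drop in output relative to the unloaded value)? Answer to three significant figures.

5.97 %

The divider's output (Thévenin) resistance is R_A‖R_B = 599.6 Ω.
Fractional drop under load = R_th/(R_th + R_L) = 599.6 / (599.6 + 9450) = 0.05966.
So the output falls by 5.97 %.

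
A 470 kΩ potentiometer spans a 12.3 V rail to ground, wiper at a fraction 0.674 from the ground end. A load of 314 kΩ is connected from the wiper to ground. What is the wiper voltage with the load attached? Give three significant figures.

V ≈ 6.24 V

The wiper splits the pot into (1−α)R = 153.2 kΩ above and αR = 316.8 kΩ below.
Lower section ‖ load = 157.7 kΩ.
V_wiper = 12.3 × 157.7/(153.2 + 157.7) = 6.24 V.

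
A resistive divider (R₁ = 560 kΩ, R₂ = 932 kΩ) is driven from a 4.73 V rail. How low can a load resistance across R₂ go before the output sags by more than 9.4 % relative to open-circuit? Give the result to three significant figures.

Output resistance R_th = R₁‖R₂ = (560 × 932)/1492 = 349.8 kΩ.
The fractional drop is R_th/(R_th + R_L); requiring this ≤ 0.0940 gives R_L ≥ R_th(1/0.0940 − 1) = 349.8 × 9.638 = 3.37 MΩ.

R_L(min) ≈ 3.37 MΩ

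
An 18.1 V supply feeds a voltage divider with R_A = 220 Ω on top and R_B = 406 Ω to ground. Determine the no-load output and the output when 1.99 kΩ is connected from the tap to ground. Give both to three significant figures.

Unloaded: 11.7 V; loaded: 11.0 V

Open-circuit: V = 18.1 × 406/(220 + 406) = 11.7 V.
With the load, R_B becomes R_B‖R_L = 337.2 Ω, so V = 18.1 × 337.2/557.2 = 11.0 V.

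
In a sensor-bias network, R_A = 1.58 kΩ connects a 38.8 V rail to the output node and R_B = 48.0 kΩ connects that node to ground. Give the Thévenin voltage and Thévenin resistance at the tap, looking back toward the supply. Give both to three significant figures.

V_th = 37.6 V, R_th = 1.53 kΩ

V_th is the open-circuit tap voltage: 38.8 × 48.0/(1.58 + 48.0) = 37.6 V.
With the supply zeroed, R_A and R_B appear in parallel from the tap: R_th = R_A‖R_B = (1.58 × 48.0)/49.58 = 1.53 kΩ.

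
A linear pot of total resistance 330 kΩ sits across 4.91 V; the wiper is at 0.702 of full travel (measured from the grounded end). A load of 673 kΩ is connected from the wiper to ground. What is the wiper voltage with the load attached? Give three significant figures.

The wiper splits the pot into (1−α)R = 98.34 kΩ above and αR = 231.7 kΩ below.
Lower section ‖ load = 172.3 kΩ.
V_wiper = 4.91 × 172.3/(98.34 + 172.3) = 3.13 V.

V ≈ 3.13 V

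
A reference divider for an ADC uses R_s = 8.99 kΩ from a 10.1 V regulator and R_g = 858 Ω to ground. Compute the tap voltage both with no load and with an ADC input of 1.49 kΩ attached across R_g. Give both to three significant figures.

Open-circuit: V = 10.1 × 858/(8990 + 858) = 0.880 V.
With the load, R_g becomes R_g‖R_L = 544.5 Ω, so V = 10.1 × 544.5/9534 = 0.577 V.

Unloaded: 0.880 V; loaded: 0.577 V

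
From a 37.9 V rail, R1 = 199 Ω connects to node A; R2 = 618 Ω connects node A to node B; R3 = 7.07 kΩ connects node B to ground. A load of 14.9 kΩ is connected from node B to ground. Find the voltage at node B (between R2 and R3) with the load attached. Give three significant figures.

At node B, R3 is in parallel with the load: R3‖R_L = 4795 Ω.
Below node A the resistance is R2 + (R3‖R_L) = 5413 Ω, so V_A = 37.9 × 5413/5612 = 36.56 V.
Then V_B = V_A × (R3‖R_L)/(R2 + R3‖R_L) = 36.56 × 4795/5413 = 32.4 V.

V ≈ 32.4 V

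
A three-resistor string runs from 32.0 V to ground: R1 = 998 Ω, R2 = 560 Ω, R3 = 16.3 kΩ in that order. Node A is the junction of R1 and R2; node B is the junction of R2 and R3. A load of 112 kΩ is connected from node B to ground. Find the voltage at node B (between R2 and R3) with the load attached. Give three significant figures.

V ≈ 28.8 V

At node B, R3 is in parallel with the load: R3‖R_L = 14230 Ω.
Below node A the resistance is R2 + (R3‖R_L) = 14790 Ω, so V_A = 32.0 × 14790/15790 = 29.98 V.
Then V_B = V_A × (R3‖R_L)/(R2 + R3‖R_L) = 29.98 × 14230/14790 = 28.8 V.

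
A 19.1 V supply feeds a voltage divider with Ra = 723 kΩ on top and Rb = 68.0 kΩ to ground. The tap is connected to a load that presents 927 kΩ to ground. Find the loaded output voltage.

The load sits in parallel with Rb: Rb‖R_L = (68.0 × 927) / (68.0 + 927) = 63.35 kΩ.
V_out = 19.1 × 63.35 / (723 + 63.35) = 19.1 × 63.35/786.4 = 1.54 V.
(Unloaded it would have been 1.64 V.)

V_out ≈ 1.54 V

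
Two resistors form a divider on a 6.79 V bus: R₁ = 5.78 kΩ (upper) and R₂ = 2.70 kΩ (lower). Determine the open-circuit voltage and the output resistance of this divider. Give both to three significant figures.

V_th = 2.16 V, R_th = 1.84 kΩ

V_th is the open-circuit tap voltage: 6.79 × 2.70/(5.78 + 2.70) = 2.16 V.
With the supply zeroed, R₁ and R₂ appear in parallel from the tap: R_th = R₁‖R₂ = (5.78 × 2.70)/8.480 = 1.84 kΩ.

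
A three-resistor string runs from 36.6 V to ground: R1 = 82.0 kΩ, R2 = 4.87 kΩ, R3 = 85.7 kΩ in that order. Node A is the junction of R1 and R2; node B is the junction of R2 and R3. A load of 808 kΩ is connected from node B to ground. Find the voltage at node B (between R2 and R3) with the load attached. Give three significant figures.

At node B, R3 is in parallel with the load: R3‖R_L = 77.48 kΩ.
Below node A the resistance is R2 + (R3‖R_L) = 82.35 kΩ, so V_A = 36.6 × 82.35/164.4 = 18.34 V.
Then V_B = V_A × (R3‖R_L)/(R2 + R3‖R_L) = 18.34 × 77.48/82.35 = 17.3 V.

V ≈ 17.3 V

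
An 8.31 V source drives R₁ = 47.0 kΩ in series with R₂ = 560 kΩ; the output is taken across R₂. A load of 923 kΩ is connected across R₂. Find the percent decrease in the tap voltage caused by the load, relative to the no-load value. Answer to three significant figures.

4.49 %

The divider's output (Thévenin) resistance is R₁‖R₂ = 43.36 kΩ.
Fractional drop under load = R_th/(R_th + R_L) = 43.36 / (43.36 + 923) = 0.04487.
So the output falls by 4.49 %.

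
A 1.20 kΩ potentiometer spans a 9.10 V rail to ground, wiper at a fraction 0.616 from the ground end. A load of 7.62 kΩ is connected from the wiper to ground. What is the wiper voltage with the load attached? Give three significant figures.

V ≈ 5.40 V

The wiper splits the pot into (1−α)R = 460.8 Ω above and αR = 739.2 Ω below.
Lower section ‖ load = 673.8 Ω.
V_wiper = 9.10 × 673.8/(460.8 + 673.8) = 5.40 V.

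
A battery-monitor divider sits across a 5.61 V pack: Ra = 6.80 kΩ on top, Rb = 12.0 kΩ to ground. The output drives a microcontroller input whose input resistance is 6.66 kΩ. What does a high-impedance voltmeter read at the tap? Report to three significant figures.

V_out ≈ 2.17 V

The load sits in parallel with Rb: Rb‖R_L = (12.0 × 6.66) / (12.0 + 6.66) = 4.283 kΩ.
V_out = 5.61 × 4.283 / (6.80 + 4.283) = 5.61 × 4.283/11.08 = 2.17 V.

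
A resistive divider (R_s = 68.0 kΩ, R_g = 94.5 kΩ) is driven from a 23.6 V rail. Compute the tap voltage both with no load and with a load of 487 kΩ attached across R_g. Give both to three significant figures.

Unloaded: 13.7 V; loaded: 12.7 V

Open-circuit: V = 23.6 × 94.5/(68.0 + 94.5) = 13.7 V.
With the load, R_g becomes R_g‖R_L = 79.14 kΩ, so V = 23.6 × 79.14/147.1 = 12.7 V.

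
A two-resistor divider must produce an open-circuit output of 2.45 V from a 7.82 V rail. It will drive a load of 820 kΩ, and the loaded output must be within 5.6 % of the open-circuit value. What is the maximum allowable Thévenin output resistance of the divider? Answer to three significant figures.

R_th ≤ 48.6 kΩ

Loading drop = R_th/(R_th + R_L) ≤ 0.0560, so R_th ≤ R_L · ε/(1−ε) = 820 kΩ × 0.0560/0.9440 = 48.6 kΩ.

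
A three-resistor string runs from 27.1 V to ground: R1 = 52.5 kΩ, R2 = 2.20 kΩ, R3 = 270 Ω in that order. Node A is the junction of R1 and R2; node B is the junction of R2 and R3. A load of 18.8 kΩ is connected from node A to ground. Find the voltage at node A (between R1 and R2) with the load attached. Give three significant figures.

V ≈ 1.08 V

Below node A the series string R2+R3 = 2470 Ω sits in parallel with the 18800 Ω load: 2183 Ω.
V_A = 27.1 × 2183/(52500 + 2183) = 1.08 V.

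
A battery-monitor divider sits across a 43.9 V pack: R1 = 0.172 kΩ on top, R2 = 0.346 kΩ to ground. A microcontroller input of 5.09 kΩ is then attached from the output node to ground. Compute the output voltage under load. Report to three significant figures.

V_out ≈ 28.7 V

The load sits in parallel with R2: R2‖R_L = (346 × 5090) / (346 + 5090) = 324.0 Ω.
V_out = 43.9 × 324.0 / (172 + 324.0) = 43.9 × 324.0/496.0 = 28.7 V.
(Unloaded it would have been 29.3 V.)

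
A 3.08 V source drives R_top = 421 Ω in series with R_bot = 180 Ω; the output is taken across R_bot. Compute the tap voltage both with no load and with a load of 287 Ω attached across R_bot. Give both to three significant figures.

Open-circuit: V = 3.08 × 180/(421 + 180) = 0.922 V.
With the load, R_bot becomes R_bot‖R_L = 110.6 Ω, so V = 3.08 × 110.6/531.6 = 0.641 V.

Unloaded: 0.922 V; loaded: 0.641 V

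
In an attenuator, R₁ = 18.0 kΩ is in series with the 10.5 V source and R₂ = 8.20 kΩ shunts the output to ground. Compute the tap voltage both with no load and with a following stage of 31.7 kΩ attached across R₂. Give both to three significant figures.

Open-circuit: V = 10.5 × 8.20/(18.0 + 8.20) = 3.29 V.
With the load, R₂ becomes R₂‖R_L = 6.515 kΩ, so V = 10.5 × 6.515/24.51 = 2.79 V.

Unloaded: 3.29 V; loaded: 2.79 V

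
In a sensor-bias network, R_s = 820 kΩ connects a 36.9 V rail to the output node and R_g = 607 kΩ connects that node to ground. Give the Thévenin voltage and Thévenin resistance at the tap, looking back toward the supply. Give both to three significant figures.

V_th is the open-circuit tap voltage: 36.9 × 607/(820 + 607) = 15.7 V.
With the supply zeroed, R_s and R_g appear in parallel from the tap: R_th = R_s‖R_g = (820 × 607)/1427 = 349 kΩ.

V_th = 15.7 V, R_th = 349 kΩ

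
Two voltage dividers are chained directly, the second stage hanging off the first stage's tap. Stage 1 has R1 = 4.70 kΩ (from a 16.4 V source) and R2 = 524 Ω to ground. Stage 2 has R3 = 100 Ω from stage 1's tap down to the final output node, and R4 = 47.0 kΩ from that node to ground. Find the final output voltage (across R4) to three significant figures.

V_out ≈ 1.63 V

Stage 2 presents R3+R4 = 47100 Ω as a load on stage 1's tap.
Stage 1's lower leg becomes R2‖(R3+R4) = 518.2 Ω, so V_mid = 16.4 × 518.2/5218 = 1.629 V.
Stage 2 is itself unloaded: V_out = V_mid × R4/(R3+R4) = 1.629 × 47000/47100 = 1.63 V.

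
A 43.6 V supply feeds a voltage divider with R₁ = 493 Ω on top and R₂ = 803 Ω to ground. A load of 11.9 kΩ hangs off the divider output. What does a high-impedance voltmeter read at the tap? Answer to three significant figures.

V_out ≈ 26.3 V

The load sits in parallel with R₂: R₂‖R_L = (803 × 11900) / (803 + 11900) = 752.2 Ω.
V_out = 43.6 × 752.2 / (493 + 752.2) = 43.6 × 752.2/1245 = 26.3 V.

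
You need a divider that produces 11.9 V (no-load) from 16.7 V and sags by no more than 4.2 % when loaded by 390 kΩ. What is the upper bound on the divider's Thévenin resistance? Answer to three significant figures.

Loading drop = R_th/(R_th + R_L) ≤ 0.0420, so R_th ≤ R_L · ε/(1−ε) = 390 kΩ × 0.0420/0.9580 = 17.1 kΩ.

R_th ≤ 17.1 kΩ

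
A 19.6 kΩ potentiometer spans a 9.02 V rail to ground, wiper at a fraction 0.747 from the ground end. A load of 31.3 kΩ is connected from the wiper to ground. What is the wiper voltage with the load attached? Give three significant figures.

V ≈ 6.02 V

The wiper splits the pot into (1−α)R = 4.959 kΩ above and αR = 14.64 kΩ below.
Lower section ‖ load = 9.975 kΩ.
V_wiper = 9.02 × 9.975/(4.959 + 9.975) = 6.02 V.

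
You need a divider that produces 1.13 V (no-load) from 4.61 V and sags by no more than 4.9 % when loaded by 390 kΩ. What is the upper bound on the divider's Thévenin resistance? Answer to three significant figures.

Loading drop = R_th/(R_th + R_L) ≤ 0.0490, so R_th ≤ R_L · ε/(1−ε) = 390 kΩ × 0.0490/0.9510 = 20.1 kΩ.

R_th ≤ 20.1 kΩ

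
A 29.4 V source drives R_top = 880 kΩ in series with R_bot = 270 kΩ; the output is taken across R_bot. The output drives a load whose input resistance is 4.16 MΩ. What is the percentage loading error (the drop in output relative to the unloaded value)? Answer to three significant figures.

The divider's output (Thévenin) resistance is R_top‖R_bot = 206.6 kΩ.
Fractional drop under load = R_th/(R_th + R_L) = 206.6 / (206.6 + 4160) = 0.04732.
So the output falls by 4.73 %.

4.73 %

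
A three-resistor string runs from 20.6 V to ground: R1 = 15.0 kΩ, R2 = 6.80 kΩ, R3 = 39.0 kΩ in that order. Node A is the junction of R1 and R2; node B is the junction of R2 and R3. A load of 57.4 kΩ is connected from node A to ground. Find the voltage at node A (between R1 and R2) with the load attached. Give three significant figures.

Below node A the series string R2+R3 = 45.80 kΩ sits in parallel with the 57.4 kΩ load: 25.47 kΩ.
V_A = 20.6 × 25.47/(15.0 + 25.47) = 13.0 V.

V ≈ 13.0 V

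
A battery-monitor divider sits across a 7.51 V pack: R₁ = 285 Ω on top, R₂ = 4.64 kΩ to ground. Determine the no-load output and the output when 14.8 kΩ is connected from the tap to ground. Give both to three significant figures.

Open-circuit: V = 7.51 × 4640/(285 + 4640) = 7.08 V.
With the load, R₂ becomes R₂‖R_L = 3533 Ω, so V = 7.51 × 3533/3818 = 6.95 V.

Unloaded: 7.08 V; loaded: 6.95 V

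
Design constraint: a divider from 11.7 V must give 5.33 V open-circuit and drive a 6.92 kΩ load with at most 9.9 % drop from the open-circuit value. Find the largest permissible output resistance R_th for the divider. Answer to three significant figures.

R_th ≤ 760 Ω

Loading drop = R_th/(R_th + R_L) ≤ 0.0990, so R_th ≤ R_L · ε/(1−ε) = 6.92 kΩ × 0.0990/0.9010 = 760 Ω.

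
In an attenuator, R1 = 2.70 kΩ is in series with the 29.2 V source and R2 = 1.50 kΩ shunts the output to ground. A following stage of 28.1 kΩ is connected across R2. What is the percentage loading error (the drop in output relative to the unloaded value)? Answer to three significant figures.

The divider's output (Thévenin) resistance is R1‖R2 = 0.9643 kΩ.
Fractional drop under load = R_th/(R_th + R_L) = 0.9643 / (0.9643 + 28.1) = 0.03318.
So the output falls by 3.32 %.

3.32 %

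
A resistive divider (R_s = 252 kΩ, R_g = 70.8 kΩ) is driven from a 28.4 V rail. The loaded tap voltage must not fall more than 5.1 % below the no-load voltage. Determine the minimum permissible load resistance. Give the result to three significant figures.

R_L(min) ≈ 1.03 MΩ

Output resistance R_th = R_s‖R_g = (252 × 70.8)/322.8 = 55.27 kΩ.
The fractional drop is R_th/(R_th + R_L); requiring this ≤ 0.0510 gives R_L ≥ R_th(1/0.0510 − 1) = 55.27 × 18.61 = 1.03 MΩ.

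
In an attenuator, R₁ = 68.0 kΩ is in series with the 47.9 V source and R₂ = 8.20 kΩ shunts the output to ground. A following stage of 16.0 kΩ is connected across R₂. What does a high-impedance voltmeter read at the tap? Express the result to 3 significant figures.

V_out ≈ 3.54 V

The load sits in parallel with R₂: R₂‖R_L = (8.20 × 16.0) / (8.20 + 16.0) = 5.421 kΩ.
V_out = 47.9 × 5.421 / (68.0 + 5.421) = 47.9 × 5.421/73.42 = 3.54 V.
(Unloaded it would have been 5.15 V.)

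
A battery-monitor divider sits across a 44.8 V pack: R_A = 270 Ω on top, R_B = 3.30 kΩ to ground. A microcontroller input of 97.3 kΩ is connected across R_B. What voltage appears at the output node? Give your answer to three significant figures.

The load sits in parallel with R_B: R_B‖R_L = (3300 × 97300) / (3300 + 97300) = 3192 Ω.
V_out = 44.8 × 3192 / (270 + 3192) = 44.8 × 3192/3462 = 41.3 V.
(Unloaded it would have been 41.4 V.)

V_out ≈ 41.3 V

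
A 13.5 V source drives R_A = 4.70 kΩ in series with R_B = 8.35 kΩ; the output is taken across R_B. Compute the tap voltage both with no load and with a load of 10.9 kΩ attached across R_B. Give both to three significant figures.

Open-circuit: V = 13.5 × 8.35/(4.70 + 8.35) = 8.64 V.
With the load, R_B becomes R_B‖R_L = 4.728 kΩ, so V = 13.5 × 4.728/9.428 = 6.77 V.

Unloaded: 8.64 V; loaded: 6.77 V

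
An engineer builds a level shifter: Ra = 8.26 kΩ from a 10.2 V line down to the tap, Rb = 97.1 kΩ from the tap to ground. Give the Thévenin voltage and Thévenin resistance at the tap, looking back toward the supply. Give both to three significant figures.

V_th is the open-circuit tap voltage: 10.2 × 97.1/(8.26 + 97.1) = 9.40 V.
With the supply zeroed, Ra and Rb appear in parallel from the tap: R_th = Ra‖Rb = (8.26 × 97.1)/105.4 = 7.61 kΩ.

V_th = 9.40 V, R_th = 7.61 kΩ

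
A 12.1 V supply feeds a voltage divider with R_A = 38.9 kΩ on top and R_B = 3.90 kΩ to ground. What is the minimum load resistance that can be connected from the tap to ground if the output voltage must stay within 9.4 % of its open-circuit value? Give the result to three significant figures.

Output resistance R_th = R_A‖R_B = (38.9 × 3.90)/42.80 = 3.545 kΩ.
The fractional drop is R_th/(R_th + R_L); requiring this ≤ 0.0940 gives R_L ≥ R_th(1/0.0940 − 1) = 3.545 × 9.638 = 34.2 kΩ.

R_L(min) ≈ 34.2 kΩ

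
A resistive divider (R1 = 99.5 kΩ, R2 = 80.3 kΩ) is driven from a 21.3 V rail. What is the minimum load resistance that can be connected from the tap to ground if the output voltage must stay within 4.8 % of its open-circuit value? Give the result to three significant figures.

Output resistance R_th = R1‖R2 = (99.5 × 80.3)/179.8 = 44.44 kΩ.
The fractional drop is R_th/(R_th + R_L); requiring this ≤ 0.0480 gives R_L ≥ R_th(1/0.0480 − 1) = 44.44 × 19.83 = 881 kΩ.

R_L(min) ≈ 881 kΩ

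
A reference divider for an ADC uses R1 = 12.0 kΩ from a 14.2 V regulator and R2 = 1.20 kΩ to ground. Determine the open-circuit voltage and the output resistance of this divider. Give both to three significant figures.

V_th = 1.29 V, R_th = 1.09 kΩ

V_th is the open-circuit tap voltage: 14.2 × 1.20/(12.0 + 1.20) = 1.29 V.
With the supply zeroed, R1 and R2 appear in parallel from the tap: R_th = R1‖R2 = (12.0 × 1.20)/13.20 = 1.09 kΩ.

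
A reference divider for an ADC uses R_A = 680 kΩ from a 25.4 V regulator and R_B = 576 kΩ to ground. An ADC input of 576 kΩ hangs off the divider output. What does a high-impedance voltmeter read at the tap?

V_out ≈ 7.56 V

The load sits in parallel with R_B: R_B‖R_L = (576 × 576) / (576 + 576) = 288.0 kΩ.
V_out = 25.4 × 288.0 / (680 + 288.0) = 25.4 × 288.0/968.0 = 7.56 V.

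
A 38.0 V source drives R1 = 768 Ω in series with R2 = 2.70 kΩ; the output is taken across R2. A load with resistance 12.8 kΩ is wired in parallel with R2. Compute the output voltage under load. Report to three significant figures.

V_out ≈ 28.3 V

The load sits in parallel with R2: R2‖R_L = (2700 × 12800) / (2700 + 12800) = 2230 Ω.
V_out = 38.0 × 2230 / (768 + 2230) = 38.0 × 2230/2998 = 28.3 V.
(Unloaded it would have been 29.6 V.)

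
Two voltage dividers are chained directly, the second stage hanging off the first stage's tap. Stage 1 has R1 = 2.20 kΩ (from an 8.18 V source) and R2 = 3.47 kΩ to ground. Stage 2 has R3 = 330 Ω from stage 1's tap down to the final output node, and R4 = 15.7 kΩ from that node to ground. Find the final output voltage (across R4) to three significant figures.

Stage 2 presents R3+R4 = 16030 Ω as a load on stage 1's tap.
Stage 1's lower leg becomes R2‖(R3+R4) = 2853 Ω, so V_mid = 8.18 × 2853/5053 = 4.618 V.
Stage 2 is itself unloaded: V_out = V_mid × R4/(R3+R4) = 4.618 × 15700/16030 = 4.52 V.

V_out ≈ 4.52 V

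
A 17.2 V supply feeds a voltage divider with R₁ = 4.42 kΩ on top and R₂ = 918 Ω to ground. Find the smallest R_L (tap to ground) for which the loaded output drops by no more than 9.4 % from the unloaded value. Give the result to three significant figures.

Output resistance R_th = R₁‖R₂ = (4420 × 918)/5338 = 760.1 Ω.
The fractional drop is R_th/(R_th + R_L); requiring this ≤ 0.0940 gives R_L ≥ R_th(1/0.0940 − 1) = 760.1 × 9.638 = 7.33 kΩ.

R_L(min) ≈ 7.33 kΩ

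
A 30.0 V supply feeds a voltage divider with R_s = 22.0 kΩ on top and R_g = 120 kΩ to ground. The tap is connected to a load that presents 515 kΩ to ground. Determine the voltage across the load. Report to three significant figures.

V_out ≈ 24.5 V

The load sits in parallel with R_g: R_g‖R_L = (120 × 515) / (120 + 515) = 97.32 kΩ.
V_out = 30.0 × 97.32 / (22.0 + 97.32) = 30.0 × 97.32/119.3 = 24.5 V.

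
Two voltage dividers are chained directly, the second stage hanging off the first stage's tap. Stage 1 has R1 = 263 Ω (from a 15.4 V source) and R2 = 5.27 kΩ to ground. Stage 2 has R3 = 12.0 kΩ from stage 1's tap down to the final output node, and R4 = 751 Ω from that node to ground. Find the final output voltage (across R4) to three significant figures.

Stage 2 presents R3+R4 = 12750 Ω as a load on stage 1's tap.
Stage 1's lower leg becomes R2‖(R3+R4) = 3729 Ω, so V_mid = 15.4 × 3729/3992 = 14.39 V.
Stage 2 is itself unloaded: V_out = V_mid × R4/(R3+R4) = 14.39 × 751/12750 = 0.847 V.

V_out ≈ 0.847 V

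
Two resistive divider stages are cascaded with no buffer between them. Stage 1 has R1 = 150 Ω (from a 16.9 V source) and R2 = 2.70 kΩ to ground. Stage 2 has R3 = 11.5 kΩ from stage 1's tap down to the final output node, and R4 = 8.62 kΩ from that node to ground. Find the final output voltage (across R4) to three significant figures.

Stage 2 presents R3+R4 = 20120 Ω as a load on stage 1's tap.
Stage 1's lower leg becomes R2‖(R3+R4) = 2381 Ω, so V_mid = 16.9 × 2381/2531 = 15.90 V.
Stage 2 is itself unloaded: V_out = V_mid × R4/(R3+R4) = 15.90 × 8620/20120 = 6.81 V.

V_out ≈ 6.81 V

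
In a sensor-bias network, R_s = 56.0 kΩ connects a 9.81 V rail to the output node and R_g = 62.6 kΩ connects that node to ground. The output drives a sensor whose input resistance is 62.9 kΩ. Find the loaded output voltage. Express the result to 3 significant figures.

V_out ≈ 3.52 V

The load sits in parallel with R_g: R_g‖R_L = (62.6 × 62.9) / (62.6 + 62.9) = 31.37 kΩ.
V_out = 9.81 × 31.37 / (56.0 + 31.37) = 9.81 × 31.37/87.37 = 3.52 V.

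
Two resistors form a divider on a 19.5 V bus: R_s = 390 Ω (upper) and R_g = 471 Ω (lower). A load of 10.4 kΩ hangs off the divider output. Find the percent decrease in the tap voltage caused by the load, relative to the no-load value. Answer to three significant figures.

The divider's output (Thévenin) resistance is R_s‖R_g = 213.3 Ω.
Fractional drop under load = R_th/(R_th + R_L) = 213.3 / (213.3 + 10400) = 0.02010.
So the output falls by 2.01 %.

2.01 %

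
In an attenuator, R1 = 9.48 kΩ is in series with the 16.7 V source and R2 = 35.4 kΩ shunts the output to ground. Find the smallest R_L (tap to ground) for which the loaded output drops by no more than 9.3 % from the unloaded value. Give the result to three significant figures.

Output resistance R_th = R1‖R2 = (9.48 × 35.4)/44.88 = 7.478 kΩ.
The fractional drop is R_th/(R_th + R_L); requiring this ≤ 0.0930 gives R_L ≥ R_th(1/0.0930 − 1) = 7.478 × 9.753 = 72.9 kΩ.

R_L(min) ≈ 72.9 kΩ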